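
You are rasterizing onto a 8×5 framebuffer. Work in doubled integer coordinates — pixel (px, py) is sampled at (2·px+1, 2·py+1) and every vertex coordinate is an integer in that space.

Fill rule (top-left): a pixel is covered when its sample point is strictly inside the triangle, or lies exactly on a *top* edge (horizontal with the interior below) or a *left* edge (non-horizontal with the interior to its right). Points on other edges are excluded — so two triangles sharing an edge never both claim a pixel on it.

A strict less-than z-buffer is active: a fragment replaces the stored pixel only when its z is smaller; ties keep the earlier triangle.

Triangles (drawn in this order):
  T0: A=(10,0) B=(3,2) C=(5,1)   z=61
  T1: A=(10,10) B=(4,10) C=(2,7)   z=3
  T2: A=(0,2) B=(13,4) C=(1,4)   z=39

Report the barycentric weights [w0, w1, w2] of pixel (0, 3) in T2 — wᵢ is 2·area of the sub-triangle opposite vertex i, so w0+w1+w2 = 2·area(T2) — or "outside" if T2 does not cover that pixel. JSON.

T0:
  2·area = 3
  edge (10, 0)→(3, 2): d=(-7,2) right/bottom  bias=-1
  edge (3, 2)→(5, 1): d=(2,-1) top-left  bias=+0
  edge (5, 1)→(10, 0): d=(5,-1) top-left  bias=+0
    (2,0)@(5, 1): e=[3,0,0] → #  [on edge]
    (3,0)@(7, 1): e=[-1,2,2] → ·
    (0,1)@(1, 3): e=[-3,0,6] → ·  [on edge]
    (2,1)@(5, 3): e=[-11,4,10] → ·
  covered (1 px):
    · · # · · · · ·
    · · · · · · · ·
    · · · · · · · ·
    · · · · · · · ·
    · · · · · · · ·
T1:
  2·area = 18
  edge (10, 10)→(4, 10): d=(-6,0) right/bottom  bias=-1
  edge (4, 10)→(2, 7): d=(-2,-3) top-left  bias=+0
  edge (2, 7)→(10, 10): d=(8,3) right/bottom  bias=-1
    (2,4)@(5, 9): e=[6,5,7] → #
    (3,4)@(7, 9): e=[6,11,1] → #
    (4,4)@(9, 9): e=[6,17,-5] → ·
  covered (2 px):
    · · · · · · · ·
    · · · · · · · ·
    · · · · · · · ·
    · · · · · · · ·
    · · # # · · · ·
T2:
  2·area = 24
  edge (0, 2)→(13, 4): d=(13,2) right/bottom  bias=-1
  edge (13, 4)→(1, 4): d=(-12,0) right/bottom  bias=-1
  edge (1, 4)→(0, 2): d=(-1,-2) top-left  bias=+0
    (0,1)@(1, 3): e=[11,12,1] → #
    (1,1)@(3, 3): e=[7,12,5] → #
    (2,1)@(5, 3): e=[3,12,9] → #
    (3,1)@(7, 3): e=[-1,12,13] → ·
    (0,2)@(1, 5): e=[37,-12,-1] → ·
    (1,2)@(3, 5): e=[33,-12,3] → ·
    (2,2)@(5, 5): e=[29,-12,7] → ·
  covered (3 px):
    · · · · · · · ·
    # # # · · · · ·
    · · · · · · · ·
    · · · · · · · ·
    · · · · · · · ·

Answer: "outside"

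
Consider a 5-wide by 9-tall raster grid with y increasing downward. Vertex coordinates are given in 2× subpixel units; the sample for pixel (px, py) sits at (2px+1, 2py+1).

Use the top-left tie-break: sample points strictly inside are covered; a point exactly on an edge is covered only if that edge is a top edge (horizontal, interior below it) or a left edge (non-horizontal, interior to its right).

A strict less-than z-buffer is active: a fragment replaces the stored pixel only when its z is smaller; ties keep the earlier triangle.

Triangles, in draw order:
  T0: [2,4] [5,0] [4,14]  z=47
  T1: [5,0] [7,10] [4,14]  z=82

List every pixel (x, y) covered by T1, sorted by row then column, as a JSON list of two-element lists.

T0:
  2·area = 38
  edge (2, 4)→(5, 0): d=(3,-4) top-left  bias=+0
  edge (5, 0)→(4, 14): d=(-1,14) right/bottom  bias=-1
  edge (4, 14)→(2, 4): d=(-2,-10) top-left  bias=+0
    (1,1)@(3, 3): e=[1,25,12] → #
    (2,1)@(5, 3): e=[9,-3,32] → ·
    (1,2)@(3, 5): e=[7,23,8] → #
    (2,2)@(5, 5): e=[15,-5,28] → ·
    (1,3)@(3, 7): e=[13,21,4] → #
    (2,3)@(5, 7): e=[21,-7,24] → ·
    (1,4)@(3, 9): e=[19,19,0] → #  [on edge]
    (2,4)@(5, 9): e=[27,-9,20] → ·
    (1,5)@(3, 11): e=[25,17,-4] → ·
  covered (4 px):
    · · · · ·
    · # · · ·
    · # · · ·
    · # · · ·
    · # · · ·
    · · · · ·
    · · · · ·
    · · · · ·
    · · · · ·
T1:
  2·area = 38
  edge (5, 0)→(7, 10): d=(2,10) right/bottom  bias=-1
  edge (7, 10)→(4, 14): d=(-3,4) right/bottom  bias=-1
  edge (4, 14)→(5, 0): d=(1,-14) top-left  bias=+0
    (2,0)@(5, 1): e=[2,35,1] → #
    (3,0)@(7, 1): e=[-18,27,29] → ·
    (2,1)@(5, 3): e=[6,29,3] → #
    (3,1)@(7, 3): e=[-14,21,31] → ·
    (2,2)@(5, 5): e=[10,23,5] → #
    (3,2)@(7, 5): e=[-10,15,33] → ·
    (2,3)@(5, 7): e=[14,17,7] → #
    (3,3)@(7, 7): e=[-6,9,35] → ·
    (2,4)@(5, 9): e=[18,11,9] → #
    (3,4)@(7, 9): e=[-2,3,37] → ·
    (2,5)@(5, 11): e=[22,5,11] → #
    (3,5)@(7, 11): e=[2,-3,39] → ·
  covered (6 px):
    · · # · ·
    · · # · ·
    · · # · ·
    · · # · ·
    · · # · ·
    · · # · ·
    · · · · ·
    · · · · ·
    · · · · ·

Final: [[2,0],[2,1],[2,2],[2,3],[2,4],[2,5]]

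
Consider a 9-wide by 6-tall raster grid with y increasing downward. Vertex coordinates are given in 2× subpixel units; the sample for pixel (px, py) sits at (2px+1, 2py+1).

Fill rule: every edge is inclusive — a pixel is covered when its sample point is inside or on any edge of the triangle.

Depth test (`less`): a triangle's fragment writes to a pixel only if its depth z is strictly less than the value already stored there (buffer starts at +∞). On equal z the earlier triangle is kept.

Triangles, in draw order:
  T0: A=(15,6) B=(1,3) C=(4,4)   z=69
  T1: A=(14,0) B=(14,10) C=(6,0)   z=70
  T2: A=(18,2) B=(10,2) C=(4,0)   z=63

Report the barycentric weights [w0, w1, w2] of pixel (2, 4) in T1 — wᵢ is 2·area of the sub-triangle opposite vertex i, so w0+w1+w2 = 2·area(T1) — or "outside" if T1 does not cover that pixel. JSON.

T0:
  2·area = 5  (B↔C swapped to make it positive)
  edge (15, 6)→(4, 4): d=(-11,-2) inclusive
  edge (4, 4)→(1, 3): d=(-3,-1) inclusive
  edge (1, 3)→(15, 6): d=(14,3) inclusive
    (0,1)@(1, 3): e=[5,0,0] → █  [on edge]
    (1,1)@(3, 3): e=[9,2,-6] → ·
    (0,2)@(1, 5): e=[-17,-6,28] → ·
    (3,2)@(7, 5): e=[-5,0,10] → ·  [on edge]
    (6,3)@(13, 7): e=[-15,0,20] → ·  [on edge]
  covered (1 px):
    · · · · · · · · ·
    █ · · · · · · · ·
    · · · · · · · · ·
    · · · · · · · · ·
    · · · · · · · · ·
    · · · · · · · · ·
T1:
  2·area = 80
  edge (14, 0)→(14, 10): d=(0,10) inclusive
  edge (14, 10)→(6, 0): d=(-8,-10) inclusive
  edge (6, 0)→(14, 0): d=(8,0) inclusive
    (3,0)@(7, 1): e=[70,2,8] → █
    (4,0)@(9, 1): e=[50,22,8] → █
    (5,0)@(11, 1): e=[30,42,8] → █
    (6,0)@(13, 1): e=[10,62,8] → █
    (7,0)@(15, 1): e=[-10,82,8] → ·
    (3,1)@(7, 3): e=[70,-14,24] → ·
    (4,1)@(9, 3): e=[50,6,24] → █
    (7,1)@(15, 3): e=[-10,66,24] → ·
    (4,2)@(9, 5): e=[50,-10,40] → ·
    (5,2)@(11, 5): e=[30,10,40] → █
    (7,2)@(15, 5): e=[-10,50,40] → ·
    (5,3)@(11, 7): e=[30,-6,56] → ·
  covered (10 px):
    · · · █ █ █ █ · ·
    · · · · █ █ █ · ·
    · · · · · █ █ · ·
    · · · · · · █ · ·
    · · · · · · · · ·
    · · · · · · · · ·
T2:
  2·area = 16
  edge (18, 2)→(10, 2): d=(-8,0) inclusive
  edge (10, 2)→(4, 0): d=(-6,-2) inclusive
  edge (4, 0)→(18, 2): d=(14,2) inclusive
    (3,0)@(7, 1): e=[8,0,8] → █  [on edge]
    (4,0)@(9, 1): e=[8,4,4] → █
    (5,0)@(11, 1): e=[8,8,0] → █  [on edge]
    (6,0)@(13, 1): e=[8,12,-4] → ·
    (3,1)@(7, 3): e=[-8,-12,36] → ·
    (4,1)@(9, 3): e=[-8,-8,32] → ·
    (5,1)@(11, 3): e=[-8,-4,28] → ·
    (6,1)@(13, 3): e=[-8,0,24] → ·  [on edge]
  covered (3 px):
    · · · █ █ █ · · ·
    · · · · · · · · ·
    · · · · · · · · ·
    · · · · · · · · ·
    · · · · · · · · ·
    · · · · · · · · ·

Answer: "outside"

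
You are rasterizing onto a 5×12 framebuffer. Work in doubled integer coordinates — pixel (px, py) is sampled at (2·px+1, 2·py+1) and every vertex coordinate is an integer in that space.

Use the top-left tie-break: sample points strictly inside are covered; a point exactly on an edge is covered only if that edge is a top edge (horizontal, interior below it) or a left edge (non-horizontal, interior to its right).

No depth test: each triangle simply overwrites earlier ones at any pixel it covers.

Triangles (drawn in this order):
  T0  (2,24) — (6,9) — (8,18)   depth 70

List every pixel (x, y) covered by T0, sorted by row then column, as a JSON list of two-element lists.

T0:
  2·area = 66
  edge (2, 24)→(6, 9): d=(4,-15) top-left  bias=+0
  edge (6, 9)→(8, 18): d=(2,9) right/bottom  bias=-1
  edge (8, 18)→(2, 24): d=(-6,6) right/bottom  bias=-1
    (2,6)@(5, 13): e=[1,17,48] → █
    (3,6)@(7, 13): e=[31,-1,36] → ·
    (2,7)@(5, 15): e=[9,21,36] → █
    (3,7)@(7, 15): e=[39,3,24] → █
    (4,7)@(9, 15): e=[69,-15,12] → ·
    (2,8)@(5, 17): e=[17,25,24] → █
    (4,8)@(9, 17): e=[77,-11,0] → ·  [on edge]
    (2,9)@(5, 19): e=[25,29,12] → █
    (3,9)@(7, 19): e=[55,11,0] → ·  [on edge]
    (1,10)@(3, 21): e=[3,51,12] → █
    (2,10)@(5, 21): e=[33,33,0] → ·  [on edge]
    (1,11)@(3, 23): e=[11,55,0] → ·  [on edge]
  covered (7 px):
    · · · · ·
    · · · · ·
    · · · · ·
    · · · · ·
    · · · · ·
    · · · · ·
    · · █ · ·
    · · █ █ ·
    · · █ █ ·
    · · █ · ·
    · █ · · ·
    · · · · ·

Answer: [[2,6],[2,7],[3,7],[2,8],[3,8],[2,9],[1,10]]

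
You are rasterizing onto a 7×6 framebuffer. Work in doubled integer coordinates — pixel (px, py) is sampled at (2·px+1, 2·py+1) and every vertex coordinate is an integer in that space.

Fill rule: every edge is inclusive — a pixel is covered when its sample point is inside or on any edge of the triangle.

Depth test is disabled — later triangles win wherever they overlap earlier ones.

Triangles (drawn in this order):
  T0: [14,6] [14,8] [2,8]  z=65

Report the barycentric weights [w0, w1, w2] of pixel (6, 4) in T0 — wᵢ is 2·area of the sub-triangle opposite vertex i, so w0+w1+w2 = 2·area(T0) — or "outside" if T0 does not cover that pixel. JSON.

T0:
  2·area = 24
  edge (14, 6)→(14, 8): d=(0,2) inclusive
  edge (14, 8)→(2, 8): d=(-12,0) inclusive
  edge (2, 8)→(14, 6): d=(12,-2) inclusive
    (4,3)@(9, 7): e=[10,12,2] → #
    (5,3)@(11, 7): e=[6,12,6] → #
    (6,3)@(13, 7): e=[2,12,10] → #
    (4,4)@(9, 9): e=[10,-12,26] → ·
    (5,4)@(11, 9): e=[6,-12,30] → ·
    (6,4)@(13, 9): e=[2,-12,34] → ·
  covered (3 px):
    · · · · · · ·
    · · · · · · ·
    · · · · · · ·
    · · · · # # #
    · · · · · · ·
    · · · · · · ·

Final: "outside"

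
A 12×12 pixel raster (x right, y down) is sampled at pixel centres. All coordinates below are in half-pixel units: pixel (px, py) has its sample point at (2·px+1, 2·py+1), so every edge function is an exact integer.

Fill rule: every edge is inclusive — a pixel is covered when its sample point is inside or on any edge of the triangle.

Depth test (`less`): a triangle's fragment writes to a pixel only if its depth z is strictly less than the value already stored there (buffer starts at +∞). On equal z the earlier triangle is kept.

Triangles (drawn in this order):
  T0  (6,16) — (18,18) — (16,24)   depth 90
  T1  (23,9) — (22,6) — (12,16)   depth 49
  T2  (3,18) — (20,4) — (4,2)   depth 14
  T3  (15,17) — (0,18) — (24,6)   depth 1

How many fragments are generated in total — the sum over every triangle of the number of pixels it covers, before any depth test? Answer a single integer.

T0:
  2·area = 76
  edge (6, 16)→(18, 18): d=(12,2) inclusive
  edge (18, 18)→(16, 24): d=(-2,6) inclusive
  edge (16, 24)→(6, 16): d=(-10,-8) inclusive
    (11,1)@(23, 3): e=[-190,0,266] → ·  [on edge]
    (10,4)@(21, 9): e=[-114,0,190] → ·  [on edge]
    (9,7)@(19, 15): e=[-38,0,114] → ·  [on edge]
    (4,8)@(9, 17): e=[6,56,14] → █
    (5,8)@(11, 17): e=[2,44,30] → █
    (6,8)@(13, 17): e=[-2,32,46] → ·
    (4,9)@(9, 19): e=[30,52,-6] → ·
    (5,9)@(11, 19): e=[26,40,10] → █
    (6,9)@(13, 19): e=[22,28,26] → █
    (7,9)@(15, 19): e=[18,16,42] → █
    (8,9)@(17, 19): e=[14,4,58] → █
    (9,9)@(19, 19): e=[10,-8,74] → ·
    (8,10)@(17, 21): e=[38,0,38] → █  [on edge]
  covered (10 px):
    · · · · · · · · · · · ·
    · · · · · · · · · · · ·
    · · · · · · · · · · · ·
    · · · · · · · · · · · ·
    · · · · · · · · · · · ·
    · · · · · · · · · · · ·
    · · · · · · · · · · · ·
    · · · · · · · · · · · ·
    · · · · █ █ · · · · · ·
    · · · · · █ █ █ █ · · ·
    · · · · · · █ █ █ · · ·
    · · · · · · · █ · · · ·
T1:
  2·area = 40  (B↔C swapped to make it positive)
  edge (23, 9)→(12, 16): d=(-11,7) inclusive
  edge (12, 16)→(22, 6): d=(10,-10) inclusive
  edge (22, 6)→(23, 9): d=(1,3) inclusive
    (10,1)@(21, 3): e=[80,-40,0] → ·  [on edge]
    (11,2)@(23, 5): e=[44,0,-4] → ·  [on edge]
    (10,3)@(21, 7): e=[36,0,4] → █  [on edge]
    (11,3)@(23, 7): e=[22,20,-2] → ·
    (9,4)@(19, 9): e=[28,0,12] → █  [on edge]
    (11,4)@(23, 9): e=[0,40,0] → █  [on edge]
    (8,5)@(17, 11): e=[20,0,20] → █  [on edge]
    (10,5)@(21, 11): e=[-8,40,8] → ·
    (11,5)@(23, 11): e=[-22,60,2] → ·
    (7,6)@(15, 13): e=[12,0,28] → █  [on edge]
    (8,6)@(17, 13): e=[-2,20,22] → ·
    (9,6)@(19, 13): e=[-16,40,16] → ·
    (6,7)@(13, 15): e=[4,0,36] → █  [on edge]
    (5,8)@(11, 17): e=[-4,0,44] → ·  [on edge]
    (4,9)@(9, 19): e=[-12,0,52] → ·  [on edge]
    (3,10)@(7, 21): e=[-20,0,60] → ·  [on edge]
    (0,11)@(1, 23): e=[0,-40,80] → ·  [on edge]
    (2,11)@(5, 23): e=[-28,0,68] → ·  [on edge]
  covered (8 px):
    · · · · · · · · · · · ·
    · · · · · · · · · · · ·
    · · · · · · · · · · · ·
    · · · · · · · · · · █ ·
    · · · · · · · · · █ █ █
    · · · · · · · · █ █ · ·
    · · · · · · · █ · · · ·
    · · · · · · █ · · · · ·
    · · · · · · · · · · · ·
    · · · · · · · · · · · ·
    · · · · · · · · · · · ·
    · · · · · · · · · · · ·
T2:
  2·area = 258  (B↔C swapped to make it positive)
  edge (3, 18)→(4, 2): d=(1,-16) inclusive
  edge (4, 2)→(20, 4): d=(16,2) inclusive
  edge (20, 4)→(3, 18): d=(-17,14) inclusive
    (2,1)@(5, 3): e=[17,14,227] → █
    (3,1)@(7, 3): e=[49,10,199] → █
    (4,1)@(9, 3): e=[81,6,171] → █
    (5,1)@(11, 3): e=[113,2,143] → █
    (6,1)@(13, 3): e=[145,-2,115] → ·
    (2,2)@(5, 5): e=[19,46,193] → █
    (6,2)@(13, 5): e=[147,30,81] → █
    (7,2)@(15, 5): e=[179,26,53] → █
    (8,2)@(17, 5): e=[211,22,25] → █
    (9,2)@(19, 5): e=[243,18,-3] → ·
    (2,3)@(5, 7): e=[21,78,159] → █
    (8,3)@(17, 7): e=[213,54,-9] → ·
  covered (30 px):
    · · · · · · · · · · · ·
    · · █ █ █ █ · · · · · ·
    · · █ █ █ █ █ █ █ · · ·
    · · █ █ █ █ █ █ · · · ·
    · · █ █ █ █ █ · · · · ·
    · · █ █ █ █ · · · · · ·
    · · █ █ █ · · · · · · ·
    · · █ · · · · · · · · ·
    · · · · · · · · · · · ·
    · · · · · · · · · · · ·
    · · · · · · · · · · · ·
    · · · · · · · · · · · ·
T3:
  2·area = 156
  edge (15, 17)→(0, 18): d=(-15,1) inclusive
  edge (0, 18)→(24, 6): d=(24,-12) inclusive
  edge (24, 6)→(15, 17): d=(-9,11) inclusive
    (11,3)@(23, 7): e=[142,12,2] → █
    (9,4)@(19, 9): e=[116,12,28] → █
    (10,4)@(21, 9): e=[114,36,6] → █
    (11,4)@(23, 9): e=[112,60,-16] → ·
    (7,5)@(15, 11): e=[90,12,54] → █
    (8,5)@(17, 11): e=[88,36,32] → █
    (10,5)@(21, 11): e=[84,84,-12] → ·
    (5,6)@(11, 13): e=[64,12,80] → █
    (6,6)@(13, 13): e=[62,36,58] → █
    (9,6)@(19, 13): e=[56,108,-8] → ·
    (3,7)@(7, 15): e=[38,12,106] → █
    (4,7)@(9, 15): e=[36,36,84] → █
    (7,8)@(15, 17): e=[0,156,0] → █  [on edge]
  covered (22 px):
    · · · · · · · · · · · ·
    · · · · · · · · · · · ·
    · · · · · · · · · · · ·
    · · · · · · · · · · · █
    · · · · · · · · · █ █ ·
    · · · · · · · █ █ █ · ·
    · · · · · █ █ █ █ · · ·
    · · · █ █ █ █ █ · · · ·
    · █ █ █ █ █ █ █ · · · ·
    · · · · · · · · · · · ·
    · · · · · · · · · · · ·
    · · · · · · · · · · · ·

Result: 70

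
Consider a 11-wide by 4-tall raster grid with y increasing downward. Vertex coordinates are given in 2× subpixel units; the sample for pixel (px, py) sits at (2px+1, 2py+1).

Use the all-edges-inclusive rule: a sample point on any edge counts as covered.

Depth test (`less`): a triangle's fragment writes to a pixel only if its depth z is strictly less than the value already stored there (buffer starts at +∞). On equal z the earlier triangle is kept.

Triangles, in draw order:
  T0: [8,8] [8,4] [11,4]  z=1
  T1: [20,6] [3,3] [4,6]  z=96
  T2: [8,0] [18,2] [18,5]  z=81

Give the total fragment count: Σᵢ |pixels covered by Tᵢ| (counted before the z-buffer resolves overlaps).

T0:
  2·area = 12
  edge (8, 8)→(8, 4): d=(0,-4) inclusive
  edge (8, 4)→(11, 4): d=(3,0) inclusive
  edge (11, 4)→(8, 8): d=(-3,4) inclusive
    (4,2)@(9, 5): e=[4,3,5] → #
    (5,2)@(11, 5): e=[12,3,-3] → ·
    (4,3)@(9, 7): e=[4,9,-1] → ·
  covered (1 px):
    · · · · · · · · · · ·
    · · · · · · · · · · ·
    · · · · # · · · · · ·
    · · · · · · · · · · ·
T1:
  2·area = 48  (B↔C swapped to make it positive)
  edge (20, 6)→(4, 6): d=(-16,0) inclusive
  edge (4, 6)→(3, 3): d=(-1,-3) inclusive
  edge (3, 3)→(20, 6): d=(17,3) inclusive
    (1,1)@(3, 3): e=[48,0,0] → #  [on edge]
    (2,1)@(5, 3): e=[48,6,-6] → ·
    (1,2)@(3, 5): e=[16,-2,34] → ·
    (2,2)@(5, 5): e=[16,4,28] → #
    (3,2)@(7, 5): e=[16,10,22] → #
    (4,2)@(9, 5): e=[16,16,16] → #
    (5,2)@(11, 5): e=[16,22,10] → #
    (6,2)@(13, 5): e=[16,28,4] → #
    (7,2)@(15, 5): e=[16,34,-2] → ·
    (2,3)@(5, 7): e=[-16,2,62] → ·
    (3,3)@(7, 7): e=[-16,8,56] → ·
    (4,3)@(9, 7): e=[-16,14,50] → ·
  covered (6 px):
    · · · · · · · · · · ·
    · # · · · · · · · · ·
    · · # # # # # · · · ·
    · · · · · · · · · · ·
T2:
  2·area = 30
  edge (8, 0)→(18, 2): d=(10,2) inclusive
  edge (18, 2)→(18, 5): d=(0,3) inclusive
  edge (18, 5)→(8, 0): d=(-10,-5) inclusive
    (5,0)@(11, 1): e=[4,21,5] → #
    (6,0)@(13, 1): e=[0,15,15] → #  [on edge]
    (7,0)@(15, 1): e=[-4,9,25] → ·
    (5,1)@(11, 3): e=[24,21,-15] → ·
    (6,1)@(13, 3): e=[20,15,-5] → ·
    (7,1)@(15, 3): e=[16,9,5] → #
    (8,1)@(17, 3): e=[12,3,15] → #
    (9,1)@(19, 3): e=[8,-3,25] → ·
    (7,2)@(15, 5): e=[36,9,-15] → ·
    (8,2)@(17, 5): e=[32,3,-5] → ·
  covered (4 px):
    · · · · · # # · · · ·
    · · · · · · · # # · ·
    · · · · · · · · · · ·
    · · · · · · · · · · ·

Answer: 11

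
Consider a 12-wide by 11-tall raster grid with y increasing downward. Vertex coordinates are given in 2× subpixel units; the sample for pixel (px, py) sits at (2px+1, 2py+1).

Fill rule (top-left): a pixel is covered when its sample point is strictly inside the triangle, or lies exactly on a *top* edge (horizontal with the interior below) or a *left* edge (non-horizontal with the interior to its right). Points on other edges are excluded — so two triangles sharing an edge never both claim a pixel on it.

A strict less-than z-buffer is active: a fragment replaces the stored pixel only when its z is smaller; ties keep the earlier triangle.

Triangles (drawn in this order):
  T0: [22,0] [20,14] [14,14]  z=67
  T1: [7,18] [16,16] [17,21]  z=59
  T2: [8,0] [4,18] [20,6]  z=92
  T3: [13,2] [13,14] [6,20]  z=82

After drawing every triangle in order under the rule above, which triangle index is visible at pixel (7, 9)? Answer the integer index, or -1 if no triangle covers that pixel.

T0:
  2·area = 84
  edge (22, 0)→(20, 14): d=(-2,14) right/bottom  bias=-1
  edge (20, 14)→(14, 14): d=(-6,0) right/bottom  bias=-1
  edge (14, 14)→(22, 0): d=(8,-14) top-left  bias=+0
    (10,1)@(21, 3): e=[8,66,10] → X
    (11,1)@(23, 3): e=[-20,66,38] → .
    (10,2)@(21, 5): e=[4,54,26] → X
    (11,2)@(23, 5): e=[-24,54,54] → .
    (9,3)@(19, 7): e=[28,42,14] → X
    (10,3)@(21, 7): e=[0,42,42] → .  [on edge]
    (8,4)@(17, 9): e=[52,30,2] → X
    (10,4)@(21, 9): e=[-4,30,58] → .
    (8,5)@(17, 11): e=[48,18,18] → X
    (10,5)@(21, 11): e=[-8,18,74] → .
    (7,6)@(15, 13): e=[72,6,6] → X
    (10,6)@(21, 13): e=[-12,6,90] → .
    (9,10)@(19, 21): e=[0,-42,126] → .  [on edge]
  covered (10 px):
    . . . . . . . . . . . .
    . . . . . . . . . . X .
    . . . . . . . . . . X .
    . . . . . . . . . X . .
    . . . . . . . . X X . .
    . . . . . . . . X X . .
    . . . . . . . X X X . .
    . . . . . . . . . . . .
    . . . . . . . . . . . .
    . . . . . . . . . . . .
    . . . . . . . . . . . .
T1:
  2·area = 47
  edge (7, 18)→(16, 16): d=(9,-2) top-left  bias=+0
  edge (16, 16)→(17, 21): d=(1,5) right/bottom  bias=-1
  edge (17, 21)→(7, 18): d=(-10,-3) top-left  bias=+0
    (6,0)@(13, 1): e=[-141,0,188] → .  [on edge]
    (7,5)@(15, 11): e=[-47,0,94] → .  [on edge]
    (6,8)@(13, 17): e=[3,16,28] → X
    (7,8)@(15, 17): e=[7,6,34] → X
    (8,8)@(17, 17): e=[11,-4,40] → .
    (5,9)@(11, 19): e=[17,28,2] → X
    (8,9)@(17, 19): e=[29,-2,20] → .
    (5,10)@(11, 21): e=[35,30,-18] → .
    (6,10)@(13, 21): e=[39,20,-12] → .
    (7,10)@(15, 21): e=[43,10,-6] → .
    (8,10)@(17, 21): e=[47,0,0] → .  [on edge]
  covered (5 px):
    . . . . . . . . . . . .
    . . . . . . . . . . . .
    . . . . . . . . . . . .
    . . . . . . . . . . . .
    . . . . . . . . . . . .
    . . . . . . . . . . . .
    . . . . . . . . . . . .
    . . . . . . . . . . . .
    . . . . . . X X . . . .
    . . . . . X X X . . . .
    . . . . . . . . . . . .
T2:
  2·area = 240  (B↔C swapped to make it positive)
  edge (8, 0)→(20, 6): d=(12,6) right/bottom  bias=-1
  edge (20, 6)→(4, 18): d=(-16,12) right/bottom  bias=-1
  edge (4, 18)→(8, 0): d=(4,-18) top-left  bias=+0
    (4,0)@(9, 1): e=[6,212,22] → X
    (5,0)@(11, 1): e=[-6,188,58] → .
    (4,1)@(9, 3): e=[30,180,30] → X
    (5,1)@(11, 3): e=[18,156,66] → X
    (6,1)@(13, 3): e=[6,132,102] → X
    (7,1)@(15, 3): e=[-6,108,138] → .
    (3,2)@(7, 5): e=[66,172,2] → X
    (7,2)@(15, 5): e=[18,76,146] → X
    (8,2)@(17, 5): e=[6,52,182] → X
    (9,2)@(19, 5): e=[-6,28,218] → .
    (3,3)@(7, 7): e=[90,140,10] → X
    (9,3)@(19, 7): e=[18,-4,226] → .
  covered (30 px):
    . . . . X . . . . . . .
    . . . . X X X . . . . .
    . . . X X X X X X . . .
    . . . X X X X X X . . .
    . . . X X X X X . . . .
    . . . X X X X . . . . .
    . . . X X . . . . . . .
    . . X X . . . . . . . .
    . . X . . . . . . . . .
    . . . . . . . . . . . .
    . . . . . . . . . . . .
T3:
  2·area = 84
  edge (13, 2)→(13, 14): d=(0,12) right/bottom  bias=-1
  edge (13, 14)→(6, 20): d=(-7,6) right/bottom  bias=-1
  edge (6, 20)→(13, 2): d=(7,-18) top-left  bias=+0
    (6,0)@(13, 1): e=[0,91,-7] → .  [on edge]
    (6,1)@(13, 3): e=[0,77,7] → .  [on edge]
    (6,2)@(13, 5): e=[0,63,21] → .  [on edge]
    (6,3)@(13, 7): e=[0,49,35] → .  [on edge]
    (5,4)@(11, 9): e=[24,47,13] → X
    (6,4)@(13, 9): e=[0,35,49] → .  [on edge]
    (5,5)@(11, 11): e=[24,33,27] → X
    (6,5)@(13, 11): e=[0,21,63] → .  [on edge]
    (4,6)@(9, 13): e=[48,31,5] → X
    (6,6)@(13, 13): e=[0,7,77] → .  [on edge]
    (4,7)@(9, 15): e=[48,17,19] → X
    (6,7)@(13, 15): e=[0,-7,91] → .  [on edge]
    (6,8)@(13, 17): e=[0,-21,105] → .  [on edge]
    (6,9)@(13, 19): e=[0,-35,119] → .  [on edge]
    (6,10)@(13, 21): e=[0,-49,133] → .  [on edge]
  covered (8 px):
    . . . . . . . . . . . .
    . . . . . . . . . . . .
    . . . . . . . . . . . .
    . . . . . . . . . . . .
    . . . . . X . . . . . .
    . . . . . X . . . . . .
    . . . . X X . . . . . .
    . . . . X X . . . . . .
    . . . . X . . . . . . .
    . . . X . . . . . . . .
    . . . . . . . . . . . .

Z-buffer (winner per pixel, '.' = empty):
  . . . . 2 . . . . . . .
  . . . . 2 2 2 . . . 0 .
  . . . 2 2 2 2 2 2 . 0 .
  . . . 2 2 2 2 2 2 0 . .
  . . . 2 2 3 2 2 0 0 . .
  . . . 2 2 3 2 . 0 0 . .
  . . . 2 3 3 . 0 0 0 . .
  . . 2 2 3 3 . . . . . .
  . . 2 . 3 . 1 1 . . . .
  . . . 3 . 1 1 1 . . . .
  . . . . . . . . . . . .

Answer: 1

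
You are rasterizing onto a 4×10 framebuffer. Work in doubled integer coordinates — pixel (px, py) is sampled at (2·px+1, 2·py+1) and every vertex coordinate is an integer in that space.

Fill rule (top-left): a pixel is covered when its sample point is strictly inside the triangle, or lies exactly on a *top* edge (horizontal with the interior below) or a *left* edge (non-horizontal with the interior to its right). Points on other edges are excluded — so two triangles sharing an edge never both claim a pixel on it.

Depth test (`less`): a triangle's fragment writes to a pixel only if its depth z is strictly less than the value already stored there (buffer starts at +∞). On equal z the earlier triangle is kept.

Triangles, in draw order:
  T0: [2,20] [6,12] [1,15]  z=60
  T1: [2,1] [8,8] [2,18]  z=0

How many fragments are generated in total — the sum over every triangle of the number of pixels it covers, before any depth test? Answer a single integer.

T0:
  2·area = 28  (B↔C swapped to make it positive)
  edge (2, 20)→(1, 15): d=(-1,-5) top-left  bias=+0
  edge (1, 15)→(6, 12): d=(5,-3) top-left  bias=+0
  edge (6, 12)→(2, 20): d=(-4,8) right/bottom  bias=-1
    (2,6)@(5, 13): e=[22,2,4] → #
    (3,6)@(7, 13): e=[32,8,-12] → ·
    (0,7)@(1, 15): e=[0,0,28] → #  [on edge]
    (1,7)@(3, 15): e=[10,6,12] → #
    (2,7)@(5, 15): e=[20,12,-4] → ·
    (0,8)@(1, 17): e=[-2,10,20] → ·
    (1,8)@(3, 17): e=[8,16,4] → #
    (2,8)@(5, 17): e=[18,22,-12] → ·
    (1,9)@(3, 19): e=[6,26,-4] → ·
  covered (4 px):
    · · · ·
    · · · ·
    · · · ·
    · · · ·
    · · · ·
    · · · ·
    · · # ·
    # # · ·
    · # · ·
    · · · ·
T1:
  2·area = 102
  edge (2, 1)→(8, 8): d=(6,7) right/bottom  bias=-1
  edge (8, 8)→(2, 18): d=(-6,10) right/bottom  bias=-1
  edge (2, 18)→(2, 1): d=(0,-17) top-left  bias=+0
    (1,1)@(3, 3): e=[5,80,17] → #
    (2,1)@(5, 3): e=[-9,60,51] → ·
    (1,2)@(3, 5): e=[17,68,17] → #
    (2,2)@(5, 5): e=[3,48,51] → #
    (3,2)@(7, 5): e=[-11,28,85] → ·
    (1,3)@(3, 7): e=[29,56,17] → #
    (3,3)@(7, 7): e=[1,16,85] → #
    (1,4)@(3, 9): e=[41,44,17] → #
    (1,5)@(3, 11): e=[53,32,17] → #
    (3,5)@(7, 11): e=[25,-8,85] → ·
    (1,6)@(3, 13): e=[65,20,17] → #
    (2,6)@(5, 13): e=[51,0,51] → ·  [on edge]
  covered (13 px):
    · · · ·
    · # · ·
    · # # ·
    · # # #
    · # # #
    · # # ·
    · # · ·
    · # · ·
    · · · ·
    · · · ·

Final: 17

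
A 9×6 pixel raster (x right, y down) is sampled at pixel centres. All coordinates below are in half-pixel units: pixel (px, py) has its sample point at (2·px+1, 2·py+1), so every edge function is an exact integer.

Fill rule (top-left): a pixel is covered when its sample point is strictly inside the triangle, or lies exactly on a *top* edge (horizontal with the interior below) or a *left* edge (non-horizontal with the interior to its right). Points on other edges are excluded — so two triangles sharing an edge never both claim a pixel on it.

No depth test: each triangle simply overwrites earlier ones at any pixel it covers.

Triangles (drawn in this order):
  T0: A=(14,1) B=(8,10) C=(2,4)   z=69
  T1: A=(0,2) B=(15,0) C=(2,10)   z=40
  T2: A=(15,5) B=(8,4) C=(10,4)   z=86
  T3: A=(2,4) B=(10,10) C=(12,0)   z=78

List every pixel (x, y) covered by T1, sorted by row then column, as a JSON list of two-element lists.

T0:
  2·area = 90
  edge (14, 1)→(8, 10): d=(-6,9) right/bottom  bias=-1
  edge (8, 10)→(2, 4): d=(-6,-6) top-left  bias=+0
  edge (2, 4)→(14, 1): d=(12,-3) top-left  bias=+0
    (0,1)@(1, 3): e=[105,0,-15] → ·  [on edge]
    (3,1)@(7, 3): e=[51,36,3] → #
    (4,1)@(9, 3): e=[33,48,9] → #
    (5,1)@(11, 3): e=[15,60,15] → #
    (6,1)@(13, 3): e=[-3,72,21] → ·
    (1,2)@(3, 5): e=[75,0,15] → #  [on edge]
    (2,2)@(5, 5): e=[57,12,21] → #
    (6,2)@(13, 5): e=[-15,60,45] → ·
    (1,3)@(3, 7): e=[63,-12,39] → ·
    (2,3)@(5, 7): e=[45,0,45] → #  [on edge]
    (5,3)@(11, 7): e=[-9,36,63] → ·
    (2,4)@(5, 9): e=[33,-12,69] → ·
    (3,4)@(7, 9): e=[15,0,75] → #  [on edge]
    (4,5)@(9, 11): e=[-15,0,105] → ·  [on edge]
  covered (12 px):
    · · · · · · · · ·
    · · · # # # · · ·
    · # # # # # · · ·
    · · # # # · · · ·
    · · · # · · · · ·
    · · · · · · · · ·
T1:
  2·area = 124
  edge (0, 2)→(15, 0): d=(15,-2) top-left  bias=+0
  edge (15, 0)→(2, 10): d=(-13,10) right/bottom  bias=-1
  edge (2, 10)→(0, 2): d=(-2,-8) top-left  bias=+0
    (4,0)@(9, 1): e=[3,47,74] → #
    (5,0)@(11, 1): e=[7,27,90] → #
    (6,0)@(13, 1): e=[11,7,106] → #
    (7,0)@(15, 1): e=[15,-13,122] → ·
    (0,1)@(1, 3): e=[17,101,6] → #
    (1,1)@(3, 3): e=[21,81,22] → #
    (2,1)@(5, 3): e=[25,61,38] → #
    (3,1)@(7, 3): e=[29,41,54] → #
    (6,1)@(13, 3): e=[41,-19,102] → ·
    (0,2)@(1, 5): e=[47,75,2] → #
    (4,2)@(9, 5): e=[63,-5,66] → ·
    (5,2)@(11, 5): e=[67,-25,82] → ·
  covered (16 px):
    · · · · # # # · ·
    # # # # # # · · ·
    # # # # · · · · ·
    · # # · · · · · ·
    · # · · · · · · ·
    · · · · · · · · ·
T2:
  2·area = 2
  edge (15, 5)→(8, 4): d=(-7,-1) top-left  bias=+0
  edge (8, 4)→(10, 4): d=(2,0) top-left  bias=+0
  edge (10, 4)→(15, 5): d=(5,1) right/bottom  bias=-1
    (0,1)@(1, 3): e=[0,-2,4] → ·  [on edge]
    (2,1)@(5, 3): e=[4,-2,0] → ·  [on edge]
    (7,2)@(15, 5): e=[0,2,0] → ·  [on edge]
  covered (0 px):
    · · · · · · · · ·
    · · · · · · · · ·
    · · · · · · · · ·
    · · · · · · · · ·
    · · · · · · · · ·
    · · · · · · · · ·
T3:
  2·area = 92  (B↔C swapped to make it positive)
  edge (2, 4)→(12, 0): d=(10,-4) top-left  bias=+0
  edge (12, 0)→(10, 10): d=(-2,10) right/bottom  bias=-1
  edge (10, 10)→(2, 4): d=(-8,-6) top-left  bias=+0
    (5,0)@(11, 1): e=[6,8,78] → #
    (6,0)@(13, 1): e=[14,-12,90] → ·
    (2,1)@(5, 3): e=[2,64,26] → #
    (3,1)@(7, 3): e=[10,44,38] → #
    (4,1)@(9, 3): e=[18,24,50] → #
    (6,1)@(13, 3): e=[34,-16,74] → ·
    (2,2)@(5, 5): e=[22,60,10] → #
    (5,2)@(11, 5): e=[46,0,46] → ·  [on edge]
    (2,3)@(5, 7): e=[42,56,-6] → ·
    (3,3)@(7, 7): e=[50,36,6] → #
    (5,3)@(11, 7): e=[66,-4,30] → ·
    (3,4)@(7, 9): e=[70,32,-10] → ·
  covered (11 px):
    · · · · · # · · ·
    · · # # # # · · ·
    · · # # # · · · ·
    · · · # # · · · ·
    · · · · # · · · ·
    · · · · · · · · ·

Result: [[4,0],[5,0],[6,0],[0,1],[1,1],[2,1],[3,1],[4,1],[5,1],[0,2],[1,2],[2,2],[3,2],[1,3],[2,3],[1,4]]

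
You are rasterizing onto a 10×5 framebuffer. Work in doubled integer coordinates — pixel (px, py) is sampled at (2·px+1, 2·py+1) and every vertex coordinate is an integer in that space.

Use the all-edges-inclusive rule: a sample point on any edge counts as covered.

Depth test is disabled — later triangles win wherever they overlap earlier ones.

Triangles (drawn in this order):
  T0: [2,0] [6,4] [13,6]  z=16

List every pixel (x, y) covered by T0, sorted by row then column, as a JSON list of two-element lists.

T0:
  2·area = 20  (B↔C swapped to make it positive)
  edge (2, 0)→(13, 6): d=(11,6) inclusive
  edge (13, 6)→(6, 4): d=(-7,-2) inclusive
  edge (6, 4)→(2, 0): d=(-4,-4) inclusive
    (1,0)@(3, 1): e=[5,15,0] → X  [on edge]
    (2,0)@(5, 1): e=[-7,19,8] → .
    (1,1)@(3, 3): e=[27,1,-8] → .
    (2,1)@(5, 3): e=[15,5,0] → X  [on edge]
    (3,1)@(7, 3): e=[3,9,8] → X
    (4,1)@(9, 3): e=[-9,13,16] → .
    (2,2)@(5, 5): e=[37,-9,-8] → .
    (3,2)@(7, 5): e=[25,-5,0] → .  [on edge]
    (5,2)@(11, 5): e=[1,3,16] → X
    (6,2)@(13, 5): e=[-11,7,24] → .
    (4,3)@(9, 7): e=[35,-15,0] → .  [on edge]
    (5,3)@(11, 7): e=[23,-11,8] → .
    (5,4)@(11, 9): e=[45,-25,0] → .  [on edge]
  covered (4 px):
    . X . . . . . . . .
    . . X X . . . . . .
    . . . . . X . . . .
    . . . . . . . . . .
    . . . . . . . . . .

Answer: [[1,0],[2,1],[3,1],[5,2]]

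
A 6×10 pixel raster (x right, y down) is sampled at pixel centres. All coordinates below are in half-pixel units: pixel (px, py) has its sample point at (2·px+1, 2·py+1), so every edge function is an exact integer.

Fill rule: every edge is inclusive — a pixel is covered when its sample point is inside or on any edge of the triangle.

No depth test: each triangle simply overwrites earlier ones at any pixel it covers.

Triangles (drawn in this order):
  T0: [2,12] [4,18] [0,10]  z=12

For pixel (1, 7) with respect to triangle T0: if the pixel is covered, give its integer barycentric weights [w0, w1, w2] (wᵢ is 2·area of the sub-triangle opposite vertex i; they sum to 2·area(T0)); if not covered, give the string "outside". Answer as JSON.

T0:
  2·area = 8
  edge (2, 12)→(4, 18): d=(2,6) inclusive
  edge (4, 18)→(0, 10): d=(-4,-8) inclusive
  edge (0, 10)→(2, 12): d=(2,2) inclusive
    (0,4)@(1, 9): e=[0,12,-4] → .  [on edge]
    (0,5)@(1, 11): e=[4,4,0] → X  [on edge]
    (1,5)@(3, 11): e=[-8,20,-4] → .
    (0,6)@(1, 13): e=[8,-4,4] → .
    (1,6)@(3, 13): e=[-4,12,0] → .  [on edge]
    (1,7)@(3, 15): e=[0,4,4] → X  [on edge]
    (2,7)@(5, 15): e=[-12,20,0] → .  [on edge]
    (1,8)@(3, 17): e=[4,-4,8] → .
    (3,8)@(7, 17): e=[-20,28,0] → .  [on edge]
    (4,9)@(9, 19): e=[-28,36,0] → .  [on edge]
  covered (2 px):
    . . . . . .
    . . . . . .
    . . . . . .
    . . . . . .
    . . . . . .
    X . . . . .
    . . . . . .
    . X . . . .
    . . . . . .
    . . . . . .

Answer: [4,4,0]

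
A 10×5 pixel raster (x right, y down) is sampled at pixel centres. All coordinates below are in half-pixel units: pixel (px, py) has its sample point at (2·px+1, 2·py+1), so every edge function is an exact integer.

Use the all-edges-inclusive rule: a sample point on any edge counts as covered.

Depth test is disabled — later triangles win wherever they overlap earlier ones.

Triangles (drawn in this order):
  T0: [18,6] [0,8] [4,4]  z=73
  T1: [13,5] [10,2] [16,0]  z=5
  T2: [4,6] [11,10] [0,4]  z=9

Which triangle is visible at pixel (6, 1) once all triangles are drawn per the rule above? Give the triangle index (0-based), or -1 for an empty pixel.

T0:
  2·area = 64
  edge (18, 6)→(0, 8): d=(-18,2) inclusive
  edge (0, 8)→(4, 4): d=(4,-4) inclusive
  edge (4, 4)→(18, 6): d=(14,2) inclusive
    (3,0)@(7, 1): e=[112,0,-48] → ·  [on edge]
    (2,1)@(5, 3): e=[80,0,-16] → ·  [on edge]
    (1,2)@(3, 5): e=[48,0,16] → █  [on edge]
    (2,2)@(5, 5): e=[44,8,12] → █
    (3,2)@(7, 5): e=[40,16,8] → █
    (4,2)@(9, 5): e=[36,24,4] → █
    (5,2)@(11, 5): e=[32,32,0] → █  [on edge]
    (6,2)@(13, 5): e=[28,40,-4] → ·
    (0,3)@(1, 7): e=[16,0,48] → █  [on edge]
    (4,3)@(9, 7): e=[0,32,32] → █  [on edge]
    (5,3)@(11, 7): e=[-4,40,28] → ·
    (0,4)@(1, 9): e=[-20,8,76] → ·
  covered (10 px):
    · · · · · · · · · ·
    · · · · · · · · · ·
    · █ █ █ █ █ · · · ·
    █ █ █ █ █ · · · · ·
    · · · · · · · · · ·
T1:
  2·area = 24
  edge (13, 5)→(10, 2): d=(-3,-3) inclusive
  edge (10, 2)→(16, 0): d=(6,-2) inclusive
  edge (16, 0)→(13, 5): d=(-3,5) inclusive
    (4,0)@(9, 1): e=[0,-8,32] → ·  [on edge]
    (6,0)@(13, 1): e=[12,0,12] → █  [on edge]
    (7,0)@(15, 1): e=[18,4,2] → █
    (8,0)@(17, 1): e=[24,8,-8] → ·
    (3,1)@(7, 3): e=[-12,0,36] → ·  [on edge]
    (5,1)@(11, 3): e=[0,8,16] → █  [on edge]
    (7,1)@(15, 3): e=[12,16,-4] → ·
    (0,2)@(1, 5): e=[-36,0,60] → ·  [on edge]
    (5,2)@(11, 5): e=[-6,20,10] → ·
    (6,2)@(13, 5): e=[0,24,0] → █  [on edge]
    (7,2)@(15, 5): e=[6,28,-10] → ·
    (6,3)@(13, 7): e=[-6,36,-6] → ·
    (7,3)@(15, 7): e=[0,40,-16] → ·  [on edge]
    (8,4)@(17, 9): e=[0,56,-32] → ·  [on edge]
  covered (5 px):
    · · · · · · █ █ · ·
    · · · · · █ █ · · ·
    · · · · · · █ · · ·
    · · · · · · · · · ·
    · · · · · · · · · ·
T2:
  2·area = 2
  edge (4, 6)→(11, 10): d=(7,4) inclusive
  edge (11, 10)→(0, 4): d=(-11,-6) inclusive
  edge (0, 4)→(4, 6): d=(4,2) inclusive
  covered (0 px):
    · · · · · · · · · ·
    · · · · · · · · · ·
    · · · · · · · · · ·
    · · · · · · · · · ·
    · · · · · · · · · ·

Z-buffer (winner per pixel, '.' = empty):
  . . . . . . 1 1 . .
  . . . . . 1 1 . . .
  . 0 0 0 0 0 1 . . .
  0 0 0 0 0 . . . . .
  . . . . . . . . . .

Answer: 1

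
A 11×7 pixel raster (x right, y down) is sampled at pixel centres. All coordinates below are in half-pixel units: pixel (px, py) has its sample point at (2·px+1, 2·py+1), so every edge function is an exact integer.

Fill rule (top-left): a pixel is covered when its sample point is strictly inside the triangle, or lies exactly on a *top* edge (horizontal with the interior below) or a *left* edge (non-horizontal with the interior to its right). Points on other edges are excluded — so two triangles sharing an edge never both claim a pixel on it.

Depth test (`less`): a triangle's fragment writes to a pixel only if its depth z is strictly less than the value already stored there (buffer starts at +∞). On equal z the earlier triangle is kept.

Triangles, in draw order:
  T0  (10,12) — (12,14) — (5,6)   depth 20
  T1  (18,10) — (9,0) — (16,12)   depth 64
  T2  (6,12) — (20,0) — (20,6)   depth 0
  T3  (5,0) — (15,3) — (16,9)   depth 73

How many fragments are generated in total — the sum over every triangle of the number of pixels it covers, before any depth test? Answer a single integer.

T0:
  2·area = 2  (B↔C swapped to make it positive)
  edge (10, 12)→(5, 6): d=(-5,-6) top-left  bias=+0
  edge (5, 6)→(12, 14): d=(7,8) right/bottom  bias=-1
  edge (12, 14)→(10, 12): d=(-2,-2) top-left  bias=+0
    (0,1)@(1, 3): e=[-9,11,0] → ·  [on edge]
    (1,2)@(3, 5): e=[-7,9,0] → ·  [on edge]
    (2,3)@(5, 7): e=[-5,7,0] → ·  [on edge]
    (3,4)@(7, 9): e=[-3,5,0] → ·  [on edge]
    (4,5)@(9, 11): e=[-1,3,0] → ·  [on edge]
    (5,6)@(11, 13): e=[1,1,0] → #  [on edge]
    (6,6)@(13, 13): e=[13,-15,4] → ·
  covered (1 px):
    · · · · · · · · · · ·
    · · · · · · · · · · ·
    · · · · · · · · · · ·
    · · · · · · · · · · ·
    · · · · · · · · · · ·
    · · · · · · · · · · ·
    · · · · · # · · · · ·
T1:
  2·area = 38  (B↔C swapped to make it positive)
  edge (18, 10)→(16, 12): d=(-2,2) right/bottom  bias=-1
  edge (16, 12)→(9, 0): d=(-7,-12) top-left  bias=+0
  edge (9, 0)→(18, 10): d=(9,10) right/bottom  bias=-1
    (5,1)@(11, 3): e=[28,3,7] → #
    (6,1)@(13, 3): e=[24,27,-13] → ·
    (5,2)@(11, 5): e=[24,-11,25] → ·
    (6,2)@(13, 5): e=[20,13,5] → #
    (7,2)@(15, 5): e=[16,37,-15] → ·
    (6,3)@(13, 7): e=[16,-1,23] → ·
    (7,3)@(15, 7): e=[12,23,3] → #
    (8,3)@(17, 7): e=[8,47,-17] → ·
    (10,3)@(21, 7): e=[0,95,-57] → ·  [on edge]
    (7,4)@(15, 9): e=[8,9,21] → #
    (8,4)@(17, 9): e=[4,33,1] → #
    (9,4)@(19, 9): e=[0,57,-19] → ·  [on edge]
    (8,5)@(17, 11): e=[0,19,19] → ·  [on edge]
    (7,6)@(15, 13): e=[0,-19,57] → ·  [on edge]
  covered (5 px):
    · · · · · · · · · · ·
    · · · · · # · · · · ·
    · · · · · · # · · · ·
    · · · · · · · # · · ·
    · · · · · · · # # · ·
    · · · · · · · · · · ·
    · · · · · · · · · · ·
T2:
  2·area = 84
  edge (6, 12)→(20, 0): d=(14,-12) top-left  bias=+0
  edge (20, 0)→(20, 6): d=(0,6) right/bottom  bias=-1
  edge (20, 6)→(6, 12): d=(-14,6) right/bottom  bias=-1
    (9,0)@(19, 1): e=[2,6,76] → #
    (10,0)@(21, 1): e=[26,-6,64] → ·
    (8,1)@(17, 3): e=[6,18,60] → #
    (10,1)@(21, 3): e=[54,-6,36] → ·
    (7,2)@(15, 5): e=[10,30,44] → #
    (10,2)@(21, 5): e=[82,-6,8] → ·
    (6,3)@(13, 7): e=[14,42,28] → #
    (9,3)@(19, 7): e=[86,6,-8] → ·
    (5,4)@(11, 9): e=[18,54,12] → #
    (6,4)@(13, 9): e=[42,42,0] → ·  [on edge]
    (7,4)@(15, 9): e=[66,30,-12] → ·
    (8,4)@(17, 9): e=[90,18,-24] → ·
  covered (10 px):
    · · · · · · · · · # ·
    · · · · · · · · # # ·
    · · · · · · · # # # ·
    · · · · · · # # # · ·
    · · · · · # · · · · ·
    · · · · · · · · · · ·
    · · · · · · · · · · ·
T3:
  2·area = 57
  edge (5, 0)→(15, 3): d=(10,3) right/bottom  bias=-1
  edge (15, 3)→(16, 9): d=(1,6) right/bottom  bias=-1
  edge (16, 9)→(5, 0): d=(-11,-9) top-left  bias=+0
    (3,0)@(7, 1): e=[4,46,7] → #
    (4,0)@(9, 1): e=[-2,34,25] → ·
    (3,1)@(7, 3): e=[24,48,-15] → ·
    (4,1)@(9, 3): e=[18,36,3] → #
    (5,1)@(11, 3): e=[12,24,21] → #
    (6,1)@(13, 3): e=[6,12,39] → #
    (7,1)@(15, 3): e=[0,0,57] → ·  [on edge]
    (4,2)@(9, 5): e=[38,38,-19] → ·
    (5,2)@(11, 5): e=[32,26,-1] → ·
    (6,2)@(13, 5): e=[26,14,17] → #
    (7,2)@(15, 5): e=[20,2,35] → #
    (8,2)@(17, 5): e=[14,-10,53] → ·
  covered (7 px):
    · · · # · · · · · · ·
    · · · · # # # · · · ·
    · · · · · · # # · · ·
    · · · · · · · # · · ·
    · · · · · · · · · · ·
    · · · · · · · · · · ·
    · · · · · · · · · · ·

Answer: 23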